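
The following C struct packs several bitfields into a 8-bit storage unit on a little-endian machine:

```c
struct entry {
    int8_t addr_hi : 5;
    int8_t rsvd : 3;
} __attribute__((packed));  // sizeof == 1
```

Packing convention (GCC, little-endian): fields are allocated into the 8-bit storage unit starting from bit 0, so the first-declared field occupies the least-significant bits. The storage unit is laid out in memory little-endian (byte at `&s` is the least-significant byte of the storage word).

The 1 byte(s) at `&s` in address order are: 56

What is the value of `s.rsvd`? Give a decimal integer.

[0]=0x56 (little-endian) → word 0x56
addr_hi [0+:5] = (word>>0) & 0x1f = 22
rsvd [5+:3] = (word>>5) & 0x7 = 2  ←
rsvd signed 3b, MSB=0: value = 2

2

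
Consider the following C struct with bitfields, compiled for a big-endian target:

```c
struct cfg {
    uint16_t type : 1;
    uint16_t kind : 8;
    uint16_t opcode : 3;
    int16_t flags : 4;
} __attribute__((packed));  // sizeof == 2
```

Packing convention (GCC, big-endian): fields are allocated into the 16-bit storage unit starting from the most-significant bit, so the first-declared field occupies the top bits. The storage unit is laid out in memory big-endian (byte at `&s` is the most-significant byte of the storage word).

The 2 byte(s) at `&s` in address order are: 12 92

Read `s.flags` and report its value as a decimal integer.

[0]=0x12 [1]=0x92 (big-endian) → word 0x1292
type:1 @ bit 15 → (0x1292>>15)&0x1 = 0x0
kind:8 @ bit 7 → (0x1292>>7)&0xff = 0x25
opcode:3 @ bit 4 → (0x1292>>4)&0x7 = 0x1
flags:4 @ bit 0 → (0x1292>>0)&0xf = 0x2  ←
flags signed 4b, MSB=0: value = 2

2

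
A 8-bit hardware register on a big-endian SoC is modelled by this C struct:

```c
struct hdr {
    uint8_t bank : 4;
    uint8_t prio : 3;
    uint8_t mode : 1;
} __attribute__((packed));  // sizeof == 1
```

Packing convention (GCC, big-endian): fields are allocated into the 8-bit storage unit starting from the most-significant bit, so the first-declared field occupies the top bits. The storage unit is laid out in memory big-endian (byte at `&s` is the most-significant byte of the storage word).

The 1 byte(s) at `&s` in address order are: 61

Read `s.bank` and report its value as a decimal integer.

6

[0]=0x61 (big-endian) → word 0x61
bank:4 @ bit 4 → (0x61>>4)&0xf = 0x6  ←
prio:3 @ bit 1 → (0x61>>1)&0x7 = 0x0
mode:1 @ bit 0 → (0x61>>0)&0x1 = 0x1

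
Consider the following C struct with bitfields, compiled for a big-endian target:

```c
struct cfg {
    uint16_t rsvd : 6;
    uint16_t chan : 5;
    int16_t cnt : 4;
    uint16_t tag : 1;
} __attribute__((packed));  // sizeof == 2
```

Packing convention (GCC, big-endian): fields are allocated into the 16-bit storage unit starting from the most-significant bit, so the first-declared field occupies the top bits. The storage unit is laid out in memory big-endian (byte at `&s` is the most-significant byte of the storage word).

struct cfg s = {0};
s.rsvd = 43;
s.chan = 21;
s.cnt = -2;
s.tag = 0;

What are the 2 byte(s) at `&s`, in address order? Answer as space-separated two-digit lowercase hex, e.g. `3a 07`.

ae bc

rsvd:6 = 43 → 0x2b << 10 → word 0xac00
chan:5 = 21 → 0x15 << 5 → word 0xaea0
cnt:4 = -2 → 0xe << 1 → word 0xaebc
tag:1 = 0 → 0x0 << 0 → word 0xaebc
word = 0xaebc → big-endian bytes:
  [0]=0xae  [1]=0xbc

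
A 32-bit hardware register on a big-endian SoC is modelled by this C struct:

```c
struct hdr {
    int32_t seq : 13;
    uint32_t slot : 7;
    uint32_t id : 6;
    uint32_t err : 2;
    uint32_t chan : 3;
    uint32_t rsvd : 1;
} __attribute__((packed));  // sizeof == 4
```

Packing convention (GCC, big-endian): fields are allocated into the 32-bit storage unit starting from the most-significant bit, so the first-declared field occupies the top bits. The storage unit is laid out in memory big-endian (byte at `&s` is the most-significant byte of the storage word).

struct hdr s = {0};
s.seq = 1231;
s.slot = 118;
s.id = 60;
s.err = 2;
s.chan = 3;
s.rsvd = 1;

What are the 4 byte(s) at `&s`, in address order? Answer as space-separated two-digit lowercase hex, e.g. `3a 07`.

seq (13b) val=1231 bits=0x4cf at bit 19: 0x26780000
slot (7b) val=118 bits=0x76 at bit 12: 0x267f6000
id (6b) val=60 bits=0x3c at bit 6: 0x267f6f00
err (2b) val=2 bits=0x2 at bit 4: 0x267f6f20
chan (3b) val=3 bits=0x3 at bit 1: 0x267f6f26
rsvd (1b) val=1 bits=0x1 at bit 0: 0x267f6f27
word = 0x267f6f27 → big-endian bytes:
  [0]=0x26  [1]=0x7f  [2]=0x6f  [3]=0x27

26 7f 6f 27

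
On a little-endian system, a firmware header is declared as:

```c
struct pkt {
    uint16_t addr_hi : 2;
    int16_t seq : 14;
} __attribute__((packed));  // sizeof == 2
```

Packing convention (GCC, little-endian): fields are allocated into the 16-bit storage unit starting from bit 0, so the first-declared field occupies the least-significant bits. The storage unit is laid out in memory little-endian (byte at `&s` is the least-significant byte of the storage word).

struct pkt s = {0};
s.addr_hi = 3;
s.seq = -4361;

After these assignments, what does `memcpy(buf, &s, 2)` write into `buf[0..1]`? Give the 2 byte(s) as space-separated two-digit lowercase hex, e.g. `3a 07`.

addr_hi:2 = 3 → 0x3 << 0 → word 0x0003
seq:14 = -4361 → 0x2ef7 << 2 → word 0xbbdf
word = 0xbbdf → little-endian bytes:
  [0]=0xdf  [1]=0xbb

df bb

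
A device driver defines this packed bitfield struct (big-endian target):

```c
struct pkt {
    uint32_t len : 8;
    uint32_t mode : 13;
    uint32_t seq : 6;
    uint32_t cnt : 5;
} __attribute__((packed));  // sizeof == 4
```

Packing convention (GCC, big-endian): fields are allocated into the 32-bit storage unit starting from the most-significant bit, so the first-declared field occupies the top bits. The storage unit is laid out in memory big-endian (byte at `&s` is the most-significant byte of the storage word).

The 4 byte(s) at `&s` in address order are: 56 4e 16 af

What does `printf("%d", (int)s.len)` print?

86

[0]=0x56 [1]=0x4e [2]=0x16 [3]=0xaf (big-endian) → word 0x564e16af
len:8 @ bit 24 → (0x564e16af>>24)&0xff = 0x56  ←
mode:13 @ bit 11 → (0x564e16af>>11)&0x1fff = 0x9c2
seq:6 @ bit 5 → (0x564e16af>>5)&0x3f = 0x35
cnt:5 @ bit 0 → (0x564e16af>>0)&0x1f = 0xf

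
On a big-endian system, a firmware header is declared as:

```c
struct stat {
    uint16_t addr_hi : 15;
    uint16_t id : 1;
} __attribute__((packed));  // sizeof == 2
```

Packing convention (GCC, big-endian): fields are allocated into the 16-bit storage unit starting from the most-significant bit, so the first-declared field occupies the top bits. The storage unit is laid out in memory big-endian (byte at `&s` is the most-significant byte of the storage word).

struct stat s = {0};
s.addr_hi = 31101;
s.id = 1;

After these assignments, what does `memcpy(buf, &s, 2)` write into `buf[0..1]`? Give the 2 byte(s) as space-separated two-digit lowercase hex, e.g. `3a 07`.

f2 fb

addr_hi:15 = 31101 → 0x797d << 1 → word 0xf2fa
id:1 = 1 → 0x1 << 0 → word 0xf2fb
word = 0xf2fb → big-endian bytes:
  [0]=0xf2  [1]=0xfb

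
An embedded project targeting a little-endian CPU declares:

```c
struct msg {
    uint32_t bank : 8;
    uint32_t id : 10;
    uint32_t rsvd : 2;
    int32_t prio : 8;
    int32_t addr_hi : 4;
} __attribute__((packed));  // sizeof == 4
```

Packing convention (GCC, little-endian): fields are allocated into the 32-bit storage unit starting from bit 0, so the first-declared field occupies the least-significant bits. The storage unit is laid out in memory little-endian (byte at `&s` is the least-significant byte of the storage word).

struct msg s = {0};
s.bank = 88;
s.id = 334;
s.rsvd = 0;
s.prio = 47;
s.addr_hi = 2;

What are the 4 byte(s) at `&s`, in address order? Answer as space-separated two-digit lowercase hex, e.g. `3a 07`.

58 4e f1 22

bank:8 = 88 → 0x58 << 0 → word 0x00000058
id:10 = 334 → 0x14e << 8 → word 0x00014e58
rsvd:2 = 0 → 0x0 << 18 → word 0x00014e58
prio:8 = 47 → 0x2f << 20 → word 0x02f14e58
addr_hi:4 = 2 → 0x2 << 28 → word 0x22f14e58
word = 0x22f14e58 → little-endian bytes:
  [0]=0x58  [1]=0x4e  [2]=0xf1  [3]=0x22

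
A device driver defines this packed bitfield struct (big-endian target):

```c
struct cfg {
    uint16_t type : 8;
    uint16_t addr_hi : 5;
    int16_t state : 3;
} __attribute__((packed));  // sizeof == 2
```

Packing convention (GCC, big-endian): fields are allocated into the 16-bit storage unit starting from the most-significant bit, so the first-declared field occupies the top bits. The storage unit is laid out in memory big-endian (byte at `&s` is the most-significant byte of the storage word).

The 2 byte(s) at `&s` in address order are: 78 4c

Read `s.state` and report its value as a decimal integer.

-4

[0]=0x78 [1]=0x4c (big-endian) → word 0x784c
type:8 @ bit 8 → (0x784c>>8)&0xff = 0x78
addr_hi:5 @ bit 3 → (0x784c>>3)&0x1f = 0x9
state:3 @ bit 0 → (0x784c>>0)&0x7 = 0x4  ←
state signed 3b, MSB=1: 4 - 8 = -4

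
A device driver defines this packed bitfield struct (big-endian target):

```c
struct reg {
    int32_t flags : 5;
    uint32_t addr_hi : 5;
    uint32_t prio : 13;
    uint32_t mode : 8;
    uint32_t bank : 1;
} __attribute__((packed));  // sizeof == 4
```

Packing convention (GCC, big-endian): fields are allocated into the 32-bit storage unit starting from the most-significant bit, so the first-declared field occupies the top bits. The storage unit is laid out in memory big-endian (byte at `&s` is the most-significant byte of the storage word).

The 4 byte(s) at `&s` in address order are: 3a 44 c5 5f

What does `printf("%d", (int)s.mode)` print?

175

[0]=0x3a [1]=0x44 [2]=0xc5 [3]=0x5f (big-endian) → word 0x3a44c55f
flags [27+:5] = (word>>27) & 0x1f = 7
addr_hi [22+:5] = (word>>22) & 0x1f = 9
prio [9+:13] = (word>>9) & 0x1fff = 610
mode [1+:8] = (word>>1) & 0xff = 175  ←
bank [0+:1] = (word>>0) & 0x1 = 1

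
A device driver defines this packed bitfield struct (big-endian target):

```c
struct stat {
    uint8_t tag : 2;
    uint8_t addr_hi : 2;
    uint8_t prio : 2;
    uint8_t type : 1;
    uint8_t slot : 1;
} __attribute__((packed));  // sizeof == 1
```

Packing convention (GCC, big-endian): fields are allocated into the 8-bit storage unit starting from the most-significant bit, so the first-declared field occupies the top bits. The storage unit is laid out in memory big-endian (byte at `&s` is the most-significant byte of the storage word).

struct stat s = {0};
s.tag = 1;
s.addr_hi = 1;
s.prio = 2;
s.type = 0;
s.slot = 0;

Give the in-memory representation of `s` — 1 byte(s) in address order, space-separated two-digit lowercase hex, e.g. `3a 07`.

[6+:2] tag=1 & 0x3 = 0x1; word=0x40
[4+:2] addr_hi=1 & 0x3 = 0x1; word=0x50
[2+:2] prio=2 & 0x3 = 0x2; word=0x58
[1+:1] type=0 & 0x1 = 0x0; word=0x58
[0+:1] slot=0 & 0x1 = 0x0; word=0x58
word = 0x58 → big-endian bytes:
  [0]=0x58

58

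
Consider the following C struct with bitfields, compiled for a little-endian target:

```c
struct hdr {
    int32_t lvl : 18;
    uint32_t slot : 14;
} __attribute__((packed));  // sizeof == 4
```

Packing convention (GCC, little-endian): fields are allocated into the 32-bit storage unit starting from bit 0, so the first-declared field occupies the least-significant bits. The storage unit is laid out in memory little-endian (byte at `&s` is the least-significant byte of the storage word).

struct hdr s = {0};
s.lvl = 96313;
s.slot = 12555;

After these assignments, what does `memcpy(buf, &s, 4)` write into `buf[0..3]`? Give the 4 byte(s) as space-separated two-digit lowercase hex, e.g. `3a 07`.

lvl:18 = 96313 → 0x17839 << 0 → word 0x00017839
slot:14 = 12555 → 0x310b << 18 → word 0xc42d7839
word = 0xc42d7839 → little-endian bytes:
  [0]=0x39  [1]=0x78  [2]=0x2d  [3]=0xc4

39 78 2d c4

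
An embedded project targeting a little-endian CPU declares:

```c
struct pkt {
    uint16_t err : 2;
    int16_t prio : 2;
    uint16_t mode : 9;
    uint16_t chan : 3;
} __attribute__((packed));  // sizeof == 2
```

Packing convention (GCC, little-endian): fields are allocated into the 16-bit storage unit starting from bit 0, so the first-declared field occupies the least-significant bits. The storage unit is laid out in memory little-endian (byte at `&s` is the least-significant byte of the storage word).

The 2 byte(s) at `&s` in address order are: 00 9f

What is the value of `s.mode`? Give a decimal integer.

496

[0]=0x00 [1]=0x9f (little-endian) → word 0x9f00
err:2 @ bit 0 → (0x9f00>>0)&0x3 = 0x0
prio:2 @ bit 2 → (0x9f00>>2)&0x3 = 0x0
mode:9 @ bit 4 → (0x9f00>>4)&0x1ff = 0x1f0  ←
chan:3 @ bit 13 → (0x9f00>>13)&0x7 = 0x4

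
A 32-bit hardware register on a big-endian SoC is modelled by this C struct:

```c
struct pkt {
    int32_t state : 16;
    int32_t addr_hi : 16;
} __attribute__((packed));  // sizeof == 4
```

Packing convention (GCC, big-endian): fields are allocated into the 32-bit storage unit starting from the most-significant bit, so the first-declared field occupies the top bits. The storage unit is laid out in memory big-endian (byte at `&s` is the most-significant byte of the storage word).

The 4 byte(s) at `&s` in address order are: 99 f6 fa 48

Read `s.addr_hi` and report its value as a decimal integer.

[0]=0x99 [1]=0xf6 [2]=0xfa [3]=0x48 (big-endian) → word 0x99f6fa48
state [16+:16] = (word>>16) & 0xffff = 39414
addr_hi [0+:16] = (word>>0) & 0xffff = 64072  ←
addr_hi signed 16b, MSB=1: 64072 - 65536 = -1464

-1464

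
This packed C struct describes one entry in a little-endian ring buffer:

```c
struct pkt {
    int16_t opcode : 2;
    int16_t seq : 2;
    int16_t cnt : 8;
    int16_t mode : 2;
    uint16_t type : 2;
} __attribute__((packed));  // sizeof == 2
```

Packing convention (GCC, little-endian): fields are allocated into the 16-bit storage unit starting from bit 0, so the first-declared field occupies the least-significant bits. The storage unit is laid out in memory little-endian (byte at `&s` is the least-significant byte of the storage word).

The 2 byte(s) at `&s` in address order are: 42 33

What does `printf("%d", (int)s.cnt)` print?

[0]=0x42 [1]=0x33 (little-endian) → word 0x3342
opcode:2 @ bit 0 → (0x3342>>0)&0x3 = 0x2
seq:2 @ bit 2 → (0x3342>>2)&0x3 = 0x0
cnt:8 @ bit 4 → (0x3342>>4)&0xff = 0x34  ←
mode:2 @ bit 12 → (0x3342>>12)&0x3 = 0x3
type:2 @ bit 14 → (0x3342>>14)&0x3 = 0x0
cnt signed 8b, MSB=0: value = 52

52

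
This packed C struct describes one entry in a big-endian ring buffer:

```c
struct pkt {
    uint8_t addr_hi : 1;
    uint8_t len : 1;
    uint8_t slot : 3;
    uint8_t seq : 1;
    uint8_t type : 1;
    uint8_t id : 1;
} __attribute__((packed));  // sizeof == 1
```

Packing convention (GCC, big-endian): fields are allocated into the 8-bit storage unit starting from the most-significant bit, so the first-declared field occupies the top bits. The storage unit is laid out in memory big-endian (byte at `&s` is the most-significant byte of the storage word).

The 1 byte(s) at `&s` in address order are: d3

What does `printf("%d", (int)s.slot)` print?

2

[0]=0xd3 (big-endian) → word 0xd3
addr_hi [7+:1] = (word>>7) & 0x1 = 1
len [6+:1] = (word>>6) & 0x1 = 1
slot [3+:3] = (word>>3) & 0x7 = 2  ←
seq [2+:1] = (word>>2) & 0x1 = 0
type [1+:1] = (word>>1) & 0x1 = 1
id [0+:1] = (word>>0) & 0x1 = 1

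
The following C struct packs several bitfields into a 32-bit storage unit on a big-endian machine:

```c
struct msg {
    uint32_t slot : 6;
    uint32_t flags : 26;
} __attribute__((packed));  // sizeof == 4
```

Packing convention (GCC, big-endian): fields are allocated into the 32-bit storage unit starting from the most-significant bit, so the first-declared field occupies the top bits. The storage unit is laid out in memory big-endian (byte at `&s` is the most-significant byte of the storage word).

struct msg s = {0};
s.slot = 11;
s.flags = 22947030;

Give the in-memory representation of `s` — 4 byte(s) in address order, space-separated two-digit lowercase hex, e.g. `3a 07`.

2d 5e 24 d6

slot:6 = 11 → 0xb << 26 → word 0x2c000000
flags:26 = 22947030 → 0x15e24d6 << 0 → word 0x2d5e24d6
word = 0x2d5e24d6 → big-endian bytes:
  [0]=0x2d  [1]=0x5e  [2]=0x24  [3]=0xd6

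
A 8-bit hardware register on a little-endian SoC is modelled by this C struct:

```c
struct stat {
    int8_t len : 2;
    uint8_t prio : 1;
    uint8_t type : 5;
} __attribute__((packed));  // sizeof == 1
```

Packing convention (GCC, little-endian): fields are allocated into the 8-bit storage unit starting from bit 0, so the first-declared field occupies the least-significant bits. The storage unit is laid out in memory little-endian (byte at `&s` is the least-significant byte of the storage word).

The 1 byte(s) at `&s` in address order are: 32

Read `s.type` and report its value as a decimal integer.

6

[0]=0x32 (little-endian) → word 0x32
len [0+:2] = (word>>0) & 0x3 = 2
prio [2+:1] = (word>>2) & 0x1 = 0
type [3+:5] = (word>>3) & 0x1f = 6  ←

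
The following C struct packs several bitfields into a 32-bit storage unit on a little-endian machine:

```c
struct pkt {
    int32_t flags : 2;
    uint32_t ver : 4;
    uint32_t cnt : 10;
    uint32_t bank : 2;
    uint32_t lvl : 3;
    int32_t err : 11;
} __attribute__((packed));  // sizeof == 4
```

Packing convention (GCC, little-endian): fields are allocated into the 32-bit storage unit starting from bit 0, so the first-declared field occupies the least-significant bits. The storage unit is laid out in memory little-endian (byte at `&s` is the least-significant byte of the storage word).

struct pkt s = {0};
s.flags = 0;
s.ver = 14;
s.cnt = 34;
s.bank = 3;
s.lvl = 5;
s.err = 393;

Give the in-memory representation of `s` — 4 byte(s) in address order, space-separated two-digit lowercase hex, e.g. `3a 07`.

flags:2 = 0 → 0x0 << 0 → word 0x00000000
ver:4 = 14 → 0xe << 2 → word 0x00000038
cnt:10 = 34 → 0x22 << 6 → word 0x000008b8
bank:2 = 3 → 0x3 << 16 → word 0x000308b8
lvl:3 = 5 → 0x5 << 18 → word 0x001708b8
err:11 = 393 → 0x189 << 21 → word 0x313708b8
word = 0x313708b8 → little-endian bytes:
  [0]=0xb8  [1]=0x08  [2]=0x37  [3]=0x31

b8 08 37 31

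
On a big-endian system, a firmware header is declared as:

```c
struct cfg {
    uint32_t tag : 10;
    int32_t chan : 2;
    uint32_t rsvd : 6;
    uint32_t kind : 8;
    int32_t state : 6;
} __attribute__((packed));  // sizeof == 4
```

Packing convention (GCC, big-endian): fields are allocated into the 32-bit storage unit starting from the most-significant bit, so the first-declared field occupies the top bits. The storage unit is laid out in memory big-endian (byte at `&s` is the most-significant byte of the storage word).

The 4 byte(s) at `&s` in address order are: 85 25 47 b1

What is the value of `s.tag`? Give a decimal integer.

[0]=0x85 [1]=0x25 [2]=0x47 [3]=0xb1 (big-endian) → word 0x852547b1
tag:10 @ bit 22 → (0x852547b1>>22)&0x3ff = 0x214  ←
chan:2 @ bit 20 → (0x852547b1>>20)&0x3 = 0x2
rsvd:6 @ bit 14 → (0x852547b1>>14)&0x3f = 0x15
kind:8 @ bit 6 → (0x852547b1>>6)&0xff = 0x1e
state:6 @ bit 0 → (0x852547b1>>0)&0x3f = 0x31

532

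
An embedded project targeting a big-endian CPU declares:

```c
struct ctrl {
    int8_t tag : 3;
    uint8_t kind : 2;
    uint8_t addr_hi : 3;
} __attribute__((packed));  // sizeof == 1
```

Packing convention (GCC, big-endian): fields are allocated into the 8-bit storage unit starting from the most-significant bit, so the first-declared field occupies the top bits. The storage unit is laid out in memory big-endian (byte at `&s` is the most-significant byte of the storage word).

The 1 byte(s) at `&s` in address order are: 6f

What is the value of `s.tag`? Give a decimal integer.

[0]=0x6f (big-endian) → word 0x6f
tag:3 @ bit 5 → (0x6f>>5)&0x7 = 0x3  ←
kind:2 @ bit 3 → (0x6f>>3)&0x3 = 0x1
addr_hi:3 @ bit 0 → (0x6f>>0)&0x7 = 0x7
tag signed 3b, MSB=0: value = 3

3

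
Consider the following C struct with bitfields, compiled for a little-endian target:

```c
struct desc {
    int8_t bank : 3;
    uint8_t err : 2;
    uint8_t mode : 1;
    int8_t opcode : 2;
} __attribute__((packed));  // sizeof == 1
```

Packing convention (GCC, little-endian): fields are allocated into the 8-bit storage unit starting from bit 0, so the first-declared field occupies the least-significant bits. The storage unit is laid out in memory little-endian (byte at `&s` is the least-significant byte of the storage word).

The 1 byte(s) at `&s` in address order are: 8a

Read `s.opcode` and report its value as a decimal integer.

-2

[0]=0x8a (little-endian) → word 0x8a
bank:3 @ bit 0 → (0x8a>>0)&0x7 = 0x2
err:2 @ bit 3 → (0x8a>>3)&0x3 = 0x1
mode:1 @ bit 5 → (0x8a>>5)&0x1 = 0x0
opcode:2 @ bit 6 → (0x8a>>6)&0x3 = 0x2  ←
opcode signed 2b, MSB=1: 2 - 4 = -2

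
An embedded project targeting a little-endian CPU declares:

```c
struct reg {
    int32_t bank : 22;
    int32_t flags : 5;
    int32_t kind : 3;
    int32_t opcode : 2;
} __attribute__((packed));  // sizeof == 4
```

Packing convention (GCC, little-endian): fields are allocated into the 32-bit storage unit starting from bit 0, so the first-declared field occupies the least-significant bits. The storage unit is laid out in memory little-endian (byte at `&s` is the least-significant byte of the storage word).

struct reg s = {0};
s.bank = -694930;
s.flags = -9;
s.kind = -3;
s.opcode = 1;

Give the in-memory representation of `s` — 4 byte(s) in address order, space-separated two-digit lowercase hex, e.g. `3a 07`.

[0+:22] bank=-694930 & 0x3fffff = 0x35656e; word=0x0035656e
[22+:5] flags=-9 & 0x1f = 0x17; word=0x05f5656e
[27+:3] kind=-3 & 0x7 = 0x5; word=0x2df5656e
[30+:2] opcode=1 & 0x3 = 0x1; word=0x6df5656e
word = 0x6df5656e → little-endian bytes:
  [0]=0x6e  [1]=0x65  [2]=0xf5  [3]=0x6d

6e 65 f5 6d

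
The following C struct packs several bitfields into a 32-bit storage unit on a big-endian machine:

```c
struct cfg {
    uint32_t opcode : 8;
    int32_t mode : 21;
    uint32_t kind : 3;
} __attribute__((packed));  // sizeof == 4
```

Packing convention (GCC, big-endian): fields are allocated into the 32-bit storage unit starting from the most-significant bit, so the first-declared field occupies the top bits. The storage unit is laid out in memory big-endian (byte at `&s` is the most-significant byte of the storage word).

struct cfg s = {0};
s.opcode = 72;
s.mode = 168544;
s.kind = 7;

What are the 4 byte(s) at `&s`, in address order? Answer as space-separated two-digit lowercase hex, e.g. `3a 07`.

opcode (8b) val=72 bits=0x48 at bit 24: 0x48000000
mode (21b) val=168544 bits=0x29260 at bit 3: 0x48149300
kind (3b) val=7 bits=0x7 at bit 0: 0x48149307
word = 0x48149307 → big-endian bytes:
  [0]=0x48  [1]=0x14  [2]=0x93  [3]=0x07

48 14 93 07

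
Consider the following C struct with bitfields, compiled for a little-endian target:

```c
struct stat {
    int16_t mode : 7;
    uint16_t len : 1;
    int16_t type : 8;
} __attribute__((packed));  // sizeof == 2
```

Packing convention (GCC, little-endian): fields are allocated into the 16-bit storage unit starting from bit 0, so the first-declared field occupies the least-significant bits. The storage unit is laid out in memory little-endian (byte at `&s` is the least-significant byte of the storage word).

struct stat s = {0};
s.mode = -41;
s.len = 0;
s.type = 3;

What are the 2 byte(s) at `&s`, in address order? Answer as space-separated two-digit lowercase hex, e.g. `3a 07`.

57 03

[0+:7] mode=-41 & 0x7f = 0x57; word=0x0057
[7+:1] len=0 & 0x1 = 0x0; word=0x0057
[8+:8] type=3 & 0xff = 0x3; word=0x0357
word = 0x0357 → little-endian bytes:
  [0]=0x57  [1]=0x03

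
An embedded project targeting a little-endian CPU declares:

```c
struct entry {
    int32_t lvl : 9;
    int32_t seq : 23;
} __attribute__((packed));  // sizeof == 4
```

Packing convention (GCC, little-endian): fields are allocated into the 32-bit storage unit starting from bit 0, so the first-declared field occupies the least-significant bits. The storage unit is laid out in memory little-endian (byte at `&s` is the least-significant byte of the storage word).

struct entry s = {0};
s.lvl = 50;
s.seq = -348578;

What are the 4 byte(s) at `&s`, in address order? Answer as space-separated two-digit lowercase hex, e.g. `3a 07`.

32 bc 5c f5

[0+:9] lvl=50 & 0x1ff = 0x32; word=0x00000032
[9+:23] seq=-348578 & 0x7fffff = 0x7aae5e; word=0xf55cbc32
word = 0xf55cbc32 → little-endian bytes:
  [0]=0x32  [1]=0xbc  [2]=0x5c  [3]=0xf5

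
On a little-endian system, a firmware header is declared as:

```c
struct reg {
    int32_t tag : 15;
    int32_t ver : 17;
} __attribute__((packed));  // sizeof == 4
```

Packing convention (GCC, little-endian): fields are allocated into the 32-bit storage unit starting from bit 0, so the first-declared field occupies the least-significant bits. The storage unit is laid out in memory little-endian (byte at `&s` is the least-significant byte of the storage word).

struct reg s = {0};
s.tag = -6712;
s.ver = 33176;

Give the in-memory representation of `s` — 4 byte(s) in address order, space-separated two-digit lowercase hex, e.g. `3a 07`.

c8 65 cc 40

[0+:15] tag=-6712 & 0x7fff = 0x65c8; word=0x000065c8
[15+:17] ver=33176 & 0x1ffff = 0x8198; word=0x40cc65c8
word = 0x40cc65c8 → little-endian bytes:
  [0]=0xc8  [1]=0x65  [2]=0xcc  [3]=0x40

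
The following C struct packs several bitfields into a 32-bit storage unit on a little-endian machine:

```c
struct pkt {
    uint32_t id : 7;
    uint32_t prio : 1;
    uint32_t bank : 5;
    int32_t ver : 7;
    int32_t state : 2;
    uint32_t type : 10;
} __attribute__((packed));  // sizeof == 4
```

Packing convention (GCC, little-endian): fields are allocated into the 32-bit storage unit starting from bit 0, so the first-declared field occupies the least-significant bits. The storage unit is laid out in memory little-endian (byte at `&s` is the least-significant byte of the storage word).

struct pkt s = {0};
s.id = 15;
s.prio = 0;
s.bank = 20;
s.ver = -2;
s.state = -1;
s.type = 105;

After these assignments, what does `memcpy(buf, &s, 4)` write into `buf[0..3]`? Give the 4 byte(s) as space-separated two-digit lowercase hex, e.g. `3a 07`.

id (7b) val=15 bits=0xf at bit 0: 0x0000000f
prio (1b) val=0 bits=0x0 at bit 7: 0x0000000f
bank (5b) val=20 bits=0x14 at bit 8: 0x0000140f
ver (7b) val=-2 bits=0x7e at bit 13: 0x000fd40f
state (2b) val=-1 bits=0x3 at bit 20: 0x003fd40f
type (10b) val=105 bits=0x69 at bit 22: 0x1a7fd40f
word = 0x1a7fd40f → little-endian bytes:
  [0]=0x0f  [1]=0xd4  [2]=0x7f  [3]=0x1a

0f d4 7f 1a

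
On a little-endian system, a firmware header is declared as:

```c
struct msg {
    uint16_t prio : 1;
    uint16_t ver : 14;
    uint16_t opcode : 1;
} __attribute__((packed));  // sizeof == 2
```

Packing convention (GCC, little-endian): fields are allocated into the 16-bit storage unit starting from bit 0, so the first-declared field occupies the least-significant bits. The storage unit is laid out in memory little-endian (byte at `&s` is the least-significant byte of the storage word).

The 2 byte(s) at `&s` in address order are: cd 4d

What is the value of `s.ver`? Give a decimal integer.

[0]=0xcd [1]=0x4d (little-endian) → word 0x4dcd
prio:1 @ bit 0 → (0x4dcd>>0)&0x1 = 0x1
ver:14 @ bit 1 → (0x4dcd>>1)&0x3fff = 0x26e6  ←
opcode:1 @ bit 15 → (0x4dcd>>15)&0x1 = 0x0

9958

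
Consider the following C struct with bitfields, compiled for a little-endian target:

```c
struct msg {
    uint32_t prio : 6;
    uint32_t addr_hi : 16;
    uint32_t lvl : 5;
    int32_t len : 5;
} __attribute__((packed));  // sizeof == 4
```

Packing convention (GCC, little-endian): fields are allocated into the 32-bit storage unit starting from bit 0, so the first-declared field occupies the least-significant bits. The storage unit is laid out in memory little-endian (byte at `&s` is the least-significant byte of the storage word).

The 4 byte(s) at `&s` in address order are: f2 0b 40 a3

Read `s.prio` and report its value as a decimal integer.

50

[0]=0xf2 [1]=0x0b [2]=0x40 [3]=0xa3 (little-endian) → word 0xa3400bf2
prio:6 @ bit 0 → (0xa3400bf2>>0)&0x3f = 0x32  ←
addr_hi:16 @ bit 6 → (0xa3400bf2>>6)&0xffff = 0x2f
lvl:5 @ bit 22 → (0xa3400bf2>>22)&0x1f = 0xd
len:5 @ bit 27 → (0xa3400bf2>>27)&0x1f = 0x14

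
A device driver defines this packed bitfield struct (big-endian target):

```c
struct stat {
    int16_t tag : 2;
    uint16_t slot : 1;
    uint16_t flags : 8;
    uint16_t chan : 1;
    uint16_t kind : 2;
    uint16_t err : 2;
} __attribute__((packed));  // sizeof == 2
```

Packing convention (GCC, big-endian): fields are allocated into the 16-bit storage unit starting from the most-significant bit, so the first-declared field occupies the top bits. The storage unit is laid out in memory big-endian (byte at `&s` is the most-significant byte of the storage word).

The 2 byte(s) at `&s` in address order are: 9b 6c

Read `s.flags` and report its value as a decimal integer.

[0]=0x9b [1]=0x6c (big-endian) → word 0x9b6c
tag [14+:2] = (word>>14) & 0x3 = 2
slot [13+:1] = (word>>13) & 0x1 = 0
flags [5+:8] = (word>>5) & 0xff = 219  ←
chan [4+:1] = (word>>4) & 0x1 = 0
kind [2+:2] = (word>>2) & 0x3 = 3
err [0+:2] = (word>>0) & 0x3 = 0

219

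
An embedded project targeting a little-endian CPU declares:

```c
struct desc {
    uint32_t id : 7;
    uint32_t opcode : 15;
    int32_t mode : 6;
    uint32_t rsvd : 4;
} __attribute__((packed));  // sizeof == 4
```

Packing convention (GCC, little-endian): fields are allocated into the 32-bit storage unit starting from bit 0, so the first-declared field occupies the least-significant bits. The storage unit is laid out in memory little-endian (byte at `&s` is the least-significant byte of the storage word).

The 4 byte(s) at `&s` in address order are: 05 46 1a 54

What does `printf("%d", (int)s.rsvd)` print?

[0]=0x05 [1]=0x46 [2]=0x1a [3]=0x54 (little-endian) → word 0x541a4605
id:7 @ bit 0 → (0x541a4605>>0)&0x7f = 0x5
opcode:15 @ bit 7 → (0x541a4605>>7)&0x7fff = 0x348c
mode:6 @ bit 22 → (0x541a4605>>22)&0x3f = 0x10
rsvd:4 @ bit 28 → (0x541a4605>>28)&0xf = 0x5  ←

5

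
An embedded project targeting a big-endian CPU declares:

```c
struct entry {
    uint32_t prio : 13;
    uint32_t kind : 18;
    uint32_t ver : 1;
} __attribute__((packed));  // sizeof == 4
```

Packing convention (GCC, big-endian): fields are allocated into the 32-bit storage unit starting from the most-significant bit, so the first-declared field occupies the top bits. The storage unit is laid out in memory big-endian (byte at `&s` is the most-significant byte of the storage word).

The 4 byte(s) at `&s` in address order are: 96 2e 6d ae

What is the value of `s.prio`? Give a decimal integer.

4805

[0]=0x96 [1]=0x2e [2]=0x6d [3]=0xae (big-endian) → word 0x962e6dae
prio [19+:13] = (word>>19) & 0x1fff = 4805  ←
kind [1+:18] = (word>>1) & 0x3ffff = 210647
ver [0+:1] = (word>>0) & 0x1 = 0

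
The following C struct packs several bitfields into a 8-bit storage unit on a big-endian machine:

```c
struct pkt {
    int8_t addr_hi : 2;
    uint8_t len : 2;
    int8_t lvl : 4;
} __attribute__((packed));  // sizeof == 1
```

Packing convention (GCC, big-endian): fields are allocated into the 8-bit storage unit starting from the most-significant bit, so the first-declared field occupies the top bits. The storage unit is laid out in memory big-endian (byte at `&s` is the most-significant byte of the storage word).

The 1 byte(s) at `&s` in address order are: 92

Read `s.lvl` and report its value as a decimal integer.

[0]=0x92 (big-endian) → word 0x92
addr_hi:2 @ bit 6 → (0x92>>6)&0x3 = 0x2
len:2 @ bit 4 → (0x92>>4)&0x3 = 0x1
lvl:4 @ bit 0 → (0x92>>0)&0xf = 0x2  ←
lvl signed 4b, MSB=0: value = 2

2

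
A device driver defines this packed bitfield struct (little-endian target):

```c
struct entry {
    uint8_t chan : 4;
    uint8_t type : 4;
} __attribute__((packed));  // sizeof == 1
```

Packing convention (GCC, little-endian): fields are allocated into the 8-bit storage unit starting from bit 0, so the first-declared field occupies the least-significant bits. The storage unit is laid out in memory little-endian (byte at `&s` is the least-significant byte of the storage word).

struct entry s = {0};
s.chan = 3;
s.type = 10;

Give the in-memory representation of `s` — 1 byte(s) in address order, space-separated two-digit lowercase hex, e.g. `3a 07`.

a3

chan (4b) val=3 bits=0x3 at bit 0: 0x03
type (4b) val=10 bits=0xa at bit 4: 0xa3
word = 0xa3 → little-endian bytes:
  [0]=0xa3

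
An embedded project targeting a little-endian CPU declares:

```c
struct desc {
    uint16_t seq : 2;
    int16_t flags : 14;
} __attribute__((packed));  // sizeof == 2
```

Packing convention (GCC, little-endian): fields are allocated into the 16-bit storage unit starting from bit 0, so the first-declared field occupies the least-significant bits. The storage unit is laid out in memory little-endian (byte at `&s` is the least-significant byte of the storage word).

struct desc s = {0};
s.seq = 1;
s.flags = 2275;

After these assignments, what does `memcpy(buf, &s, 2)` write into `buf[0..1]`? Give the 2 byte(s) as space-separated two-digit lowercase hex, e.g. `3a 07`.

8d 23

[0+:2] seq=1 & 0x3 = 0x1; word=0x0001
[2+:14] flags=2275 & 0x3fff = 0x8e3; word=0x238d
word = 0x238d → little-endian bytes:
  [0]=0x8d  [1]=0x23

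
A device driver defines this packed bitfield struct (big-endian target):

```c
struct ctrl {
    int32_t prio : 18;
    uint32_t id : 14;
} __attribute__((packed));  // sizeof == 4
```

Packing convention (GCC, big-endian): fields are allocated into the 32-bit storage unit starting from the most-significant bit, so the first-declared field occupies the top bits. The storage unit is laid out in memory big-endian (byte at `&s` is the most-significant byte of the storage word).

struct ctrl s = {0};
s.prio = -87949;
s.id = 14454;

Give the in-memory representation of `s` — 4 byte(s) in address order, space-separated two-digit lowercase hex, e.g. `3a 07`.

prio:18 = -87949 → 0x2a873 << 14 → word 0xaa1cc000
id:14 = 14454 → 0x3876 << 0 → word 0xaa1cf876
word = 0xaa1cf876 → big-endian bytes:
  [0]=0xaa  [1]=0x1c  [2]=0xf8  [3]=0x76

aa 1c f8 76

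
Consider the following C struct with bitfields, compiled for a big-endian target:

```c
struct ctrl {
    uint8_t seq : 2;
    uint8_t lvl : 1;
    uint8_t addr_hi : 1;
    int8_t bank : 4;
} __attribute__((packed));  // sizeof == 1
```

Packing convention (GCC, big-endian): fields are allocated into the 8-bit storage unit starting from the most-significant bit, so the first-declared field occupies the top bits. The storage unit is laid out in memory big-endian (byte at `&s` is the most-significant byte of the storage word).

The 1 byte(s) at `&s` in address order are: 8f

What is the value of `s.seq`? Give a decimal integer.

[0]=0x8f (big-endian) → word 0x8f
seq:2 @ bit 6 → (0x8f>>6)&0x3 = 0x2  ←
lvl:1 @ bit 5 → (0x8f>>5)&0x1 = 0x0
addr_hi:1 @ bit 4 → (0x8f>>4)&0x1 = 0x0
bank:4 @ bit 0 → (0x8f>>0)&0xf = 0xf

2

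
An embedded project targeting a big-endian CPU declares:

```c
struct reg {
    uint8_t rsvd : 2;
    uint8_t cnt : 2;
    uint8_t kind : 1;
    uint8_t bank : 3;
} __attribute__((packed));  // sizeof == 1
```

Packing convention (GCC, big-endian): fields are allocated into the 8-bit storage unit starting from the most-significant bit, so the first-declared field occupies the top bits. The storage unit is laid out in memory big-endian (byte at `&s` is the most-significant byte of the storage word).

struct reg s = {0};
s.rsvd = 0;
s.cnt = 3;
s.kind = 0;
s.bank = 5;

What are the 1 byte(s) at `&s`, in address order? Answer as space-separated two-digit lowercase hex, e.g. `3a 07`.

[6+:2] rsvd=0 & 0x3 = 0x0; word=0x00
[4+:2] cnt=3 & 0x3 = 0x3; word=0x30
[3+:1] kind=0 & 0x1 = 0x0; word=0x30
[0+:3] bank=5 & 0x7 = 0x5; word=0x35
word = 0x35 → big-endian bytes:
  [0]=0x35

35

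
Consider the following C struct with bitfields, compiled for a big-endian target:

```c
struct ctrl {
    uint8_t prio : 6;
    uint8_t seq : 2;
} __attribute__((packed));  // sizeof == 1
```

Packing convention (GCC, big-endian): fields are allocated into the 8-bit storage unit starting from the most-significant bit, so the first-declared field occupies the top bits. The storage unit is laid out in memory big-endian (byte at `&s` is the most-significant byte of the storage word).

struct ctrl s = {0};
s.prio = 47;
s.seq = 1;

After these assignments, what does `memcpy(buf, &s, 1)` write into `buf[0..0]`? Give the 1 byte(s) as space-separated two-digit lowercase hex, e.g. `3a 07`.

prio:6 = 47 → 0x2f << 2 → word 0xbc
seq:2 = 1 → 0x1 << 0 → word 0xbd
word = 0xbd → big-endian bytes:
  [0]=0xbd

bd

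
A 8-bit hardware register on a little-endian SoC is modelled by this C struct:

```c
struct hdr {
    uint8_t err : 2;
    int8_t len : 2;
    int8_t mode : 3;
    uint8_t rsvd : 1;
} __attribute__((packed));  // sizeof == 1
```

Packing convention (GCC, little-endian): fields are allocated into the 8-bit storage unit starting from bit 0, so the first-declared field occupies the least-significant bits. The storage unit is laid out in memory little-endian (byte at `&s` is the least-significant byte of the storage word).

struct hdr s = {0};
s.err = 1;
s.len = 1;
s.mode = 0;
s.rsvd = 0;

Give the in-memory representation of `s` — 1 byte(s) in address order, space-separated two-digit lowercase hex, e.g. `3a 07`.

err (2b) val=1 bits=0x1 at bit 0: 0x01
len (2b) val=1 bits=0x1 at bit 2: 0x05
mode (3b) val=0 bits=0x0 at bit 4: 0x05
rsvd (1b) val=0 bits=0x0 at bit 7: 0x05
word = 0x05 → little-endian bytes:
  [0]=0x05

05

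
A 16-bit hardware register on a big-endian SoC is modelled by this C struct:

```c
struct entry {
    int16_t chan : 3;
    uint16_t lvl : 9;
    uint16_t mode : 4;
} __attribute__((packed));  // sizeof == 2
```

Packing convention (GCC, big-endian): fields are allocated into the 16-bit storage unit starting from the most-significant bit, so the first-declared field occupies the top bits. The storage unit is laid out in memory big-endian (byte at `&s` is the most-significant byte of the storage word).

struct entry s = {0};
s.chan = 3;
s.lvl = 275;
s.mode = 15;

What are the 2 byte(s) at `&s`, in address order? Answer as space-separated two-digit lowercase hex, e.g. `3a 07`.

chan (3b) val=3 bits=0x3 at bit 13: 0x6000
lvl (9b) val=275 bits=0x113 at bit 4: 0x7130
mode (4b) val=15 bits=0xf at bit 0: 0x713f
word = 0x713f → big-endian bytes:
  [0]=0x71  [1]=0x3f

71 3f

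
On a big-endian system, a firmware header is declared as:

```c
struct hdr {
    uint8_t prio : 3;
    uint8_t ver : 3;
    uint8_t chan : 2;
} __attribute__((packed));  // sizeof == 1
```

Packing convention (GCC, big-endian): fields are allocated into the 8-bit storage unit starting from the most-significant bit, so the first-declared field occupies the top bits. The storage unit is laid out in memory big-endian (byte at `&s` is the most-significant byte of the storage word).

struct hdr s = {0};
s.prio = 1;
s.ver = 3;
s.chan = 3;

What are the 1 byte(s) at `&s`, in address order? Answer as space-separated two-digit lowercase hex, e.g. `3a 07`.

prio:3 = 1 → 0x1 << 5 → word 0x20
ver:3 = 3 → 0x3 << 2 → word 0x2c
chan:2 = 3 → 0x3 << 0 → word 0x2f
word = 0x2f → big-endian bytes:
  [0]=0x2f

2f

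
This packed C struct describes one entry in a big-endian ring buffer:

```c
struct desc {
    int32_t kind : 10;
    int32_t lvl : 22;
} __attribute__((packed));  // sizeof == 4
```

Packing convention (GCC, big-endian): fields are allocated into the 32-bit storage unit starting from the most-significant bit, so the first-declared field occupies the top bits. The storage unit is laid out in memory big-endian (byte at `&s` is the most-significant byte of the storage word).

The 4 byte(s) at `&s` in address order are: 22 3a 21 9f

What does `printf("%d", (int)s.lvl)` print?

-384609

[0]=0x22 [1]=0x3a [2]=0x21 [3]=0x9f (big-endian) → word 0x223a219f
kind:10 @ bit 22 → (0x223a219f>>22)&0x3ff = 0x88
lvl:22 @ bit 0 → (0x223a219f>>0)&0x3fffff = 0x3a219f  ←
lvl signed 22b, MSB=1: 3809695 - 4194304 = -384609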